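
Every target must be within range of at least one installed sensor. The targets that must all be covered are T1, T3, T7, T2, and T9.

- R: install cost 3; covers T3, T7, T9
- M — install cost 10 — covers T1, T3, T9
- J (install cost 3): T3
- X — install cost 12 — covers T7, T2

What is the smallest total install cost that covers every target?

The greedy cost-per-new-target heuristic would pick R, M, and X for 25, but a cheaper cover exists.
Choose M and X: together they cover T1, T3, T7, T2, T9 — every target.
Total install cost: 10 + 12 = 22.
No cover costs less than 22.

22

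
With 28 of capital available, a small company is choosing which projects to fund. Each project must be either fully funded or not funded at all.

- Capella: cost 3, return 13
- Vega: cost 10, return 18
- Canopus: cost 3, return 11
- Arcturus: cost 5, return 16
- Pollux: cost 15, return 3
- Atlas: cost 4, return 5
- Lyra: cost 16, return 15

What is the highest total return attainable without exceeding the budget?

This is a 0-1 knapsack instance.
Capella + Vega + Canopus + Arcturus + Atlas: cost 3 + 10 + 3 + 5 + 4 = 25 ≤ 28, return 13 + 18 + 11 + 16 + 5 = 63.
Capella + Vega + Canopus + Arcturus: cost 3 + 10 + 3 + 5 = 21 ≤ 28, return 13 + 18 + 11 + 16 = 58.
Best is Capella, Vega, Canopus, Arcturus, and Atlas with total return 63.

63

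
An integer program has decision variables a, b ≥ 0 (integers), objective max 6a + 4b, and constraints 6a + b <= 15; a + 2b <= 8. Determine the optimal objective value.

24

(a,b)=(2,3) is feasible, giving 24.
(a,b)=(2,2) is feasible, giving 20.
(a,b)=(1,3) is feasible, giving 18.
The best lattice point is (2,3), giving 24.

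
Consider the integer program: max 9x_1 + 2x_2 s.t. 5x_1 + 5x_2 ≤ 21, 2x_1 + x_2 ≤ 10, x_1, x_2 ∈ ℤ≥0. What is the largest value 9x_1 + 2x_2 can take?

Relaxing integrality, the LP optimum is 37.80 at (x_1,x_2) = (4.2, 0), which is not an integer point.
(x_1,x_2)=(4,0): 5·4+5·0=20≤21, 2·4+1·0=8≤10, objective 36.
(x_1,x_2)=(3,1): 5·3+5·1=20≤21, 2·3+1·1=7≤10, objective 29.
(x_1,x_2)=(3,0): 5·3+5·0=15≤21, 2·3+1·0=6≤10, objective 27.
The best lattice point is (4,0), giving 36.

36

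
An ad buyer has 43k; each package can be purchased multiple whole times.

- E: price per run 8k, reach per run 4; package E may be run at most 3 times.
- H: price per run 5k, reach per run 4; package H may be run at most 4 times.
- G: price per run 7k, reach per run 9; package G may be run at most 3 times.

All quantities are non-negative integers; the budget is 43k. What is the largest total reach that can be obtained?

43

Take 4×H and 3×G: price 41 ≤ 43, reach 4·4 + 3·9 = 43.
G has the best ratio (9/7) and is taken to its limit of 3; remaining capacity is filled optimally with the others.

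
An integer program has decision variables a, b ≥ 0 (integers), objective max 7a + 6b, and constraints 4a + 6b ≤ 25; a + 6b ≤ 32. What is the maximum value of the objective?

(a,b)=(6,0): 4·6+6·0=24≤25, 1·6+6·0=6≤32, objective 42.
(a,b)=(5,0): 4·5+6·0=20≤25, 1·5+6·0=5≤32, objective 35.
No feasible integer point exceeds 42.

42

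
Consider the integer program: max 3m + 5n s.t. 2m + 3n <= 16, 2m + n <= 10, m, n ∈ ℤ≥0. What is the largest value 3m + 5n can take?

(m,n)=(2,4) is feasible, giving 26.
(m,n)=(0,5) is feasible, giving 25.
(m,n)=(3,3) is feasible, giving 24.
The best lattice point is (2,4), giving 26.

26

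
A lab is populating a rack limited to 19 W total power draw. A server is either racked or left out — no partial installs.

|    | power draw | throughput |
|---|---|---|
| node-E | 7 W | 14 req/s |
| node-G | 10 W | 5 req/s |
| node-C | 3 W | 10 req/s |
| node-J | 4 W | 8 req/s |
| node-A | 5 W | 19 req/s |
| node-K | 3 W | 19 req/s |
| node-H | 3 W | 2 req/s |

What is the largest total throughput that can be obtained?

62

This is an integer program with binary decision variables.
Take node-E, node-C, node-A, and node-K: power draw 7 + 3 + 5 + 3 = 18 ≤ 19, throughput 14 + 10 + 19 + 19 = 62.
No other feasible combination does better.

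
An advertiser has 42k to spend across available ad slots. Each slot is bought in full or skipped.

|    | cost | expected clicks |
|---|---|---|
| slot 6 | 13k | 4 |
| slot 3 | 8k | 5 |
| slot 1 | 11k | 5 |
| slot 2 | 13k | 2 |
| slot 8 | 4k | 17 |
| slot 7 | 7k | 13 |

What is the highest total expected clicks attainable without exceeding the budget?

Allowing fractional choices, the relaxed optimum would be about 43.7, but ad slots are indivisible.
slot 3 + slot 1 + slot 8 + slot 7: cost 8 + 11 + 4 + 7 = 30 ≤ 42, expected clicks 5 + 5 + 17 + 13 = 40.
slot 6 + slot 3 + slot 8 + slot 7: cost 13 + 8 + 4 + 7 = 32 ≤ 42, expected clicks 4 + 5 + 17 + 13 = 39.
Best is slot 3, slot 1, slot 8, and slot 7 with total expected clicks 40.

40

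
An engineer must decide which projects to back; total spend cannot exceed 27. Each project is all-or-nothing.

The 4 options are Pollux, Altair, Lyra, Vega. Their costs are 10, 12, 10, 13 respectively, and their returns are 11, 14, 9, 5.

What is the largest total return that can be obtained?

This is a 0-1 knapsack instance.
Allowing fractional choices, the relaxed optimum would be about 29.5, but projects are indivisible.
Pollux + Altair: cost 10 + 12 = 22 ≤ 27, return 11 + 14 = 25.
Altair + Lyra: cost 12 + 10 = 22 ≤ 27, return 14 + 9 = 23.
Best is Pollux and Altair with total return 25.

25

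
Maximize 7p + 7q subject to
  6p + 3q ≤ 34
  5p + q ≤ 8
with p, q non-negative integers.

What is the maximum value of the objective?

56

(p,q)=(0,8): 6·0+3·8=24≤34, 5·0+1·8=8≤8, objective 56.
(p,q)=(0,7): 6·0+3·7=21≤34, 5·0+1·7=7≤8, objective 49.
The best lattice point is (0,8), giving 56.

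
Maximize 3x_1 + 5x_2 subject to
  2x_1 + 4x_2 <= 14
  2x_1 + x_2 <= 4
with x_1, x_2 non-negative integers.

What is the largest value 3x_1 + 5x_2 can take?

15

The continuous relaxation peaks at (0.333, 3.33) with value 17.67; rounding to a feasible lattice point costs some objective.
(x_1,x_2)=(0,3): 2·0+4·3=12≤14, 2·0+1·3=3≤4, objective 15.
(x_1,x_2)=(1,2): 2·1+4·2=10≤14, 2·1+1·2=4≤4, objective 13.
(x_1,x_2)=(0,2): 2·0+4·2=8≤14, 2·0+1·2=2≤4, objective 10.
Maximum is 15 at (x_1,x_2)=(0,3).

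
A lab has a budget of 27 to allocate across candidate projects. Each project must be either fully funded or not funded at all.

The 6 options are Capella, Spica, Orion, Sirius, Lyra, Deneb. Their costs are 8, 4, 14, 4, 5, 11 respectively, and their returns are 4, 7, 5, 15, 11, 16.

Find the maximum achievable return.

Allowing fractional choices, the relaxed optimum would be about 50.5, but projects are indivisible.
Capella + Spica + Sirius + Deneb: cost 8 + 4 + 4 + 11 = 27 ≤ 27, return 4 + 7 + 15 + 16 = 42.
Spica + Sirius + Lyra + Deneb: cost 4 + 4 + 5 + 11 = 24 ≤ 27, return 7 + 15 + 11 + 16 = 49.
Sirius + Lyra + Deneb: cost 4 + 5 + 11 = 20 ≤ 27, return 15 + 11 + 16 = 42.
Best is Spica, Sirius, Lyra, and Deneb with total return 49.

49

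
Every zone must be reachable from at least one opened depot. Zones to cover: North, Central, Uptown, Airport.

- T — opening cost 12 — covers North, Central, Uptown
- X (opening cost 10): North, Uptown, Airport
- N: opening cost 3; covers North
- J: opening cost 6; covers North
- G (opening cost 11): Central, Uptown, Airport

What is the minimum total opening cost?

14

Choose N and G: together they cover North, Central, Uptown, Airport — every zone.
Total opening cost: 3 + 11 = 14.
No cover costs less than 14.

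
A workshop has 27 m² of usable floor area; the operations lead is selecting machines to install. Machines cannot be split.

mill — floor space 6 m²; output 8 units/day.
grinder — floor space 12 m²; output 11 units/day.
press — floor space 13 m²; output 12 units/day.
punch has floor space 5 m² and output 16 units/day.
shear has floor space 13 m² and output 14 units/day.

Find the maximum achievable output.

Allowing fractional choices, the relaxed optimum would be about 40.8, but machines are indivisible.
mill + press + punch: floor space 6 + 13 + 5 = 24 ≤ 27, output 8 + 12 + 16 = 36.
mill + punch + shear: floor space 6 + 5 + 13 = 24 ≤ 27, output 8 + 16 + 14 = 38.
Best is mill, punch, and shear with total output 38.

38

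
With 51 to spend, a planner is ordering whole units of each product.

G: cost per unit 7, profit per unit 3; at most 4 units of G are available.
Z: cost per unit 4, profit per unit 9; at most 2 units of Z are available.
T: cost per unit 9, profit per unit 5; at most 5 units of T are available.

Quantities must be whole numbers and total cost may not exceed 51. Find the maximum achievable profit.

41

1×G, 2×Z, and 4×T: cost 51 ≤ 51, profit 1·3 + 2·9 + 4·5 = 41.
2×G, 2×Z, and 3×T: cost 49 ≤ 51, profit 2·3 + 2·9 + 3·5 = 39.
Best is 41.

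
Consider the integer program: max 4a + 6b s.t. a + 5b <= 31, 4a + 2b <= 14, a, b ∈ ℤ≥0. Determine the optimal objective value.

(a,b)=(0,6): 1·0+5·6=30≤31, 4·0+2·6=12≤14, objective 36.
(a,b)=(1,5): 1·1+5·5=26≤31, 4·1+2·5=14≤14, objective 34.
(a,b)=(0,5): 1·0+5·5=25≤31, 4·0+2·5=10≤14, objective 30.
The best lattice point is (0,6), giving 36.

36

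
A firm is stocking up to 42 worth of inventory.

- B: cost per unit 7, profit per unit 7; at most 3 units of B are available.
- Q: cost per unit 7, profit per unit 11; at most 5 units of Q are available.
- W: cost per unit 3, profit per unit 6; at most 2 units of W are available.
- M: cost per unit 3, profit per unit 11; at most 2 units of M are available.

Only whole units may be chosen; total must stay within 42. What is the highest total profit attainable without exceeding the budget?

78

4×Q, 2×W, and 2×M: cost 40 ≤ 42, profit 4·11 + 2·6 + 2·11 = 78.
5×Q and 2×M: cost 41 ≤ 42, profit 5·11 + 2·11 = 77.
Best is 78.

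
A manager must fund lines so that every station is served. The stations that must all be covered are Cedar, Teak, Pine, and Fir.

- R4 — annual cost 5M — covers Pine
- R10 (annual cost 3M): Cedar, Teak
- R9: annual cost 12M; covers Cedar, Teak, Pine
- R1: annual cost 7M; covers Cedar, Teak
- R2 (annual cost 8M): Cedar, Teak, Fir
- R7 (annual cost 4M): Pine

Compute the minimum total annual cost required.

The greedy cost-per-new-station heuristic would pick R10, R7, and R2 for 15, but a cheaper cover exists.
Choose R2 and R7: together they cover Cedar, Teak, Pine, Fir — every station.
Total annual cost: 8 + 4 = 12.
No cover costs less than 12.

12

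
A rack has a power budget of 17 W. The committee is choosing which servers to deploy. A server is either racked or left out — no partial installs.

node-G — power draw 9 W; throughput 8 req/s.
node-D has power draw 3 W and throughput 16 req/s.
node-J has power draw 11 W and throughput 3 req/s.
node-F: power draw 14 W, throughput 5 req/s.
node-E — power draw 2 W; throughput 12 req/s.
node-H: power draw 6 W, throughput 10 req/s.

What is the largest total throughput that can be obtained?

Take node-D, node-E, and node-H: power draw 3 + 2 + 6 = 11 ≤ 17, throughput 16 + 12 + 10 = 38.
No other feasible combination does better.

38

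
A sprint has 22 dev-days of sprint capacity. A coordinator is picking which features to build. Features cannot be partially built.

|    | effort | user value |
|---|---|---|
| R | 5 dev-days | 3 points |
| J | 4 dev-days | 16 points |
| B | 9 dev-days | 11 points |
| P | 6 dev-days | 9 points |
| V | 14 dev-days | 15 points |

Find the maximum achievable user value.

36

J + V: effort 4 + 14 = 18 ≤ 22, user value 16 + 15 = 31.
R + J + B: effort 5 + 4 + 9 = 18 ≤ 22, user value 3 + 16 + 11 = 30.
J + B + P: effort 4 + 9 + 6 = 19 ≤ 22, user value 16 + 11 + 9 = 36.
Best is J, B, and P with total user value 36.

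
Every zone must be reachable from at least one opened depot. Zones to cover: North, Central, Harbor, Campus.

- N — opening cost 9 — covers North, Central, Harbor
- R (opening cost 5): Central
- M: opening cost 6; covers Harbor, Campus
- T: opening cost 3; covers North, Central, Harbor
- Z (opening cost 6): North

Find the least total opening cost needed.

This is a weighted set-cover instance.
Choose M and T: together they cover North, Central, Harbor, Campus — every zone.
Total opening cost: 6 + 3 = 9.
No cover costs less than 9.

9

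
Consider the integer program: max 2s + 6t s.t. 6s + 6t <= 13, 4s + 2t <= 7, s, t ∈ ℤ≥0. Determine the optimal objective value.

12

(s,t)=(0,2) is feasible, giving 12.
(s,t)=(1,1) is feasible, giving 8.
(s,t)=(0,1) is feasible, giving 6.
Maximum is 12 at (s,t)=(0,2).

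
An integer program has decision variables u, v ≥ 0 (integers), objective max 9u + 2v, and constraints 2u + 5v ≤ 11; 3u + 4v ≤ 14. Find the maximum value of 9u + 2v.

Relaxing integrality, the LP optimum is 42.00 at (u,v) = (4.67, 0), which is not an integer point.
(u,v)=(4,0): 2·4+5·0=8≤11, 3·4+4·0=12≤14, objective 36.
(u,v)=(3,1): 2·3+5·1=11≤11, 3·3+4·1=13≤14, objective 29.
Maximum is 36 at (u,v)=(4,0).

36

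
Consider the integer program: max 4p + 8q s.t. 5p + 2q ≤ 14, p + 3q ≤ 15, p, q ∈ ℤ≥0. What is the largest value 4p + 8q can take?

Relaxing integrality, the LP optimum is 41.23 at (p,q) = (0.923, 4.69), which is not an integer point.
(p,q)=(0,5): 5·0+2·5=10≤14, 1·0+3·5=15≤15, objective 40.
(p,q)=(1,4): 5·1+2·4=13≤14, 1·1+3·4=13≤15, objective 36.
(p,q)=(0,4): 5·0+2·4=8≤14, 1·0+3·4=12≤15, objective 32.
The best lattice point is (0,5), giving 40.

40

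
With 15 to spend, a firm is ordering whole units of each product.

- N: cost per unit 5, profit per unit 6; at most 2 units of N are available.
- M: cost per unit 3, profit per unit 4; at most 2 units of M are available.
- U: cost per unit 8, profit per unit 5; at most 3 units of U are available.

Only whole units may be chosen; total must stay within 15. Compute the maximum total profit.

This is a bounded integer knapsack.
Take 2×N and 1×M: cost 13 ≤ 15, profit 2·6 + 1·4 = 16.
No other integer combination yields more.

16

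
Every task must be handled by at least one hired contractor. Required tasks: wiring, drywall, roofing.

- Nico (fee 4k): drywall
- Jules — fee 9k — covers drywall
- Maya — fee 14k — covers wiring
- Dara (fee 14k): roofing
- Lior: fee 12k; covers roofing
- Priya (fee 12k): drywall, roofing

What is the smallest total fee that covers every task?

This is a weighted set-cover instance.
The greedy cost-per-new-task heuristic would pick Nico, Lior, and Maya for 30, but a cheaper cover exists.
Choose Maya and Priya: together they cover wiring, drywall, roofing — every task.
Total fee: 14 + 12 = 26.
No cover costs less than 26.

26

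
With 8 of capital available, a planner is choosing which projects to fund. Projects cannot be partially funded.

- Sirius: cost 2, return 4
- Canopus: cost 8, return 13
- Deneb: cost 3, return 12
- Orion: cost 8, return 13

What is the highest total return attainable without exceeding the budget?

Sirius + Deneb: cost 2 + 3 = 5 ≤ 8, return 4 + 12 = 16.
Orion: cost 8 ≤ 8, return 13.
Canopus: cost 8 ≤ 8, return 13.
Best is Sirius and Deneb with total return 16.

16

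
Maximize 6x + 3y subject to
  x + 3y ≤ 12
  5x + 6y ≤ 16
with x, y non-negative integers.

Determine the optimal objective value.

Relaxing integrality, the LP optimum is 19.20 at (x,y) = (3.2, 0), which is not an integer point.
(x,y)=(3,0): 1·3+3·0=3≤12, 5·3+6·0=15≤16, objective 18.
(x,y)=(2,1): 1·2+3·1=5≤12, 5·2+6·1=16≤16, objective 15.
No feasible integer point exceeds 18.

18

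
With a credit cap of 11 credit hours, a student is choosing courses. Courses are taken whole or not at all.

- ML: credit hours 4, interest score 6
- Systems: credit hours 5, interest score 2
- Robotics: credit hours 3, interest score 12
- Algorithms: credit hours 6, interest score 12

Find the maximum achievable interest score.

This is a 0-1 knapsack instance.
Allowing fractional choices, the relaxed optimum would be about 27.0, but courses are indivisible.
Robotics + Algorithms: credit hours 3 + 6 = 9 ≤ 11, interest score 12 + 12 = 24.
ML + Algorithms: credit hours 4 + 6 = 10 ≤ 11, interest score 6 + 12 = 18.
ML + Robotics: credit hours 4 + 3 = 7 ≤ 11, interest score 6 + 12 = 18.
Best is Robotics and Algorithms with total interest score 24.

24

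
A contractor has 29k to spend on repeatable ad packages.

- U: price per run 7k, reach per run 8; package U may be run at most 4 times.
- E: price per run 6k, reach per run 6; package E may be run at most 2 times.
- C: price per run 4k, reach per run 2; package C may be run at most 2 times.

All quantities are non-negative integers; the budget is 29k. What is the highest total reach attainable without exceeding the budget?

Take 4×U: price 28 ≤ 29, reach 4·8 = 32.
U has the best ratio (8/7) and is taken to its limit of 4; remaining capacity is filled optimally with the others.

32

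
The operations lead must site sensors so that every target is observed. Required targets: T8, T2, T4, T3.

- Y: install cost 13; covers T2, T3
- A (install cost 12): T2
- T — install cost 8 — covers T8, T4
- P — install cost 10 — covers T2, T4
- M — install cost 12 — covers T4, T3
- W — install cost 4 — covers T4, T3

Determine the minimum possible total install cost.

This is an integer covering problem.
The greedy cost-per-new-target heuristic would pick W, T, and P for 22, but a cheaper cover exists.
Choose Y and T: together they cover T8, T2, T4, T3 — every target.
Total install cost: 13 + 8 = 21.
No cover costs less than 21.

21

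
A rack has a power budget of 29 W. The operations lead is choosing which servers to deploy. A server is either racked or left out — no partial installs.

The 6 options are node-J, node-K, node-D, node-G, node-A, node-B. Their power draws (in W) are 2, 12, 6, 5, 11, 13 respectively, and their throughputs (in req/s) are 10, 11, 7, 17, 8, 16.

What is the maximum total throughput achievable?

This is a 0-1 knapsack instance.
Take node-J, node-D, node-G, and node-B: power draw 2 + 6 + 5 + 13 = 26 ≤ 29, throughput 10 + 7 + 17 + 16 = 50.
No other feasible combination does better.

50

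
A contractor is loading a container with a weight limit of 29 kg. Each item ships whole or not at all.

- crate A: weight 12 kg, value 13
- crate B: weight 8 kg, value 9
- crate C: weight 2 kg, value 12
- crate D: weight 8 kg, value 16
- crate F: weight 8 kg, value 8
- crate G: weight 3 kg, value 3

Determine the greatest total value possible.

Allowing fractional choices, the relaxed optimum would be about 48.9, but items are indivisible.
crate B + crate C + crate D + crate F + crate G: weight 8 + 2 + 8 + 8 + 3 = 29 ≤ 29, value 9 + 12 + 16 + 8 + 3 = 48.
crate B + crate C + crate D + crate F: weight 8 + 2 + 8 + 8 = 26 ≤ 29, value 9 + 12 + 16 + 8 = 45.
Best is crate B, crate C, crate D, crate F, and crate G with total value 48.

48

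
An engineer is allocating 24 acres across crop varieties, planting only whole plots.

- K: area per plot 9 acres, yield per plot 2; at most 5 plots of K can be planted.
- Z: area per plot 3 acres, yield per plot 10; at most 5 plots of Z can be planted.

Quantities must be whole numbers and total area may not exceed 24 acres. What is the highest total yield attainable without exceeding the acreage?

This is a bounded integer knapsack.
1×K and 5×Z: area 24 ≤ 24, yield 1·2 + 5·10 = 52.
5×Z: area 15 ≤ 24, yield 5·10 = 50.
Best is 52.

52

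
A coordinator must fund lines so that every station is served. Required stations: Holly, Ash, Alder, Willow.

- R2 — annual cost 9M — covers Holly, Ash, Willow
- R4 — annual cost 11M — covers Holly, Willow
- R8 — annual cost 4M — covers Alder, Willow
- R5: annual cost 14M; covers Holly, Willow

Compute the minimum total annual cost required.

13

Choose R2 and R8: together they cover Holly, Ash, Alder, Willow — every station.
Total annual cost: 9 + 4 = 13.
No cover costs less than 13.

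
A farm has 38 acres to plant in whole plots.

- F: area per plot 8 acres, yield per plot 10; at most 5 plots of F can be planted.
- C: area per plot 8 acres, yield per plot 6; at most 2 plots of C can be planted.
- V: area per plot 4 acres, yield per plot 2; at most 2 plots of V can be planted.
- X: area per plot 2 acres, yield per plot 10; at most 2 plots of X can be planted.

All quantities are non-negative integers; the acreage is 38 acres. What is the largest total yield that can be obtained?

60

X has the best ratio (10/2); taking only X gives at most 2×10 = 20 (stopped by the supply cap of 2).
Mixing does better — 4×F and 2×X: area 36 ≤ 38, yield 4·10 + 2·10 = 60.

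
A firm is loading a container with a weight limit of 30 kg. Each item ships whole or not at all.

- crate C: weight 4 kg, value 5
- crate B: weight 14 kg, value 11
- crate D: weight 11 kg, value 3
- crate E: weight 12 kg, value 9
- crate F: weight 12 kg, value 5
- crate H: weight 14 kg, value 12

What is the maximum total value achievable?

26

This is an integer program with binary decision variables.
Take crate C, crate E, and crate H: weight 4 + 12 + 14 = 30 ≤ 30, value 5 + 9 + 12 = 26.
No other feasible combination does better.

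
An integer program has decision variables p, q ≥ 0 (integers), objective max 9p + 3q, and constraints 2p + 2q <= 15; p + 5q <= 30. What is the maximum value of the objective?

Relaxing integrality, the LP optimum is 67.50 at (p,q) = (7.5, 0), which is not an integer point.
(p,q)=(7,0): 2·7+2·0=14≤15, 1·7+5·0=7≤30, objective 63.
(p,q)=(6,1): 2·6+2·1=14≤15, 1·6+5·1=11≤30, objective 57.
Maximum is 63 at (p,q)=(7,0).

63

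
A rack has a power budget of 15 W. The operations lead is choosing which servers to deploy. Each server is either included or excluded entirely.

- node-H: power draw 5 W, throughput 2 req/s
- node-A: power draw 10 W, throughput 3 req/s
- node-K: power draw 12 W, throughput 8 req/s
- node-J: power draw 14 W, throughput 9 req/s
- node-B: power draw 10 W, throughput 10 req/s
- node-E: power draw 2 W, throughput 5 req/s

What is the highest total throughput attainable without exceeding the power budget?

15

Allowing fractional choices, the relaxed optimum would be about 17.0, but servers are indivisible.
node-K + node-E: power draw 12 + 2 = 14 ≤ 15, throughput 8 + 5 = 13.
node-B + node-E: power draw 10 + 2 = 12 ≤ 15, throughput 10 + 5 = 15.
Best is node-B and node-E with total throughput 15.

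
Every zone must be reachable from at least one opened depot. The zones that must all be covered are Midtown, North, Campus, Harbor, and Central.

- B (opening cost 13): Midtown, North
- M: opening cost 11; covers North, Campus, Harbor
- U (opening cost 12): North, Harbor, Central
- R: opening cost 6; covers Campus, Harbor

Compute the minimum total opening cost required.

31

Choose B, U, and R: together they cover Midtown, North, Campus, Harbor, Central — every zone.
Total opening cost: 13 + 12 + 6 = 31.
No cover costs less than 31.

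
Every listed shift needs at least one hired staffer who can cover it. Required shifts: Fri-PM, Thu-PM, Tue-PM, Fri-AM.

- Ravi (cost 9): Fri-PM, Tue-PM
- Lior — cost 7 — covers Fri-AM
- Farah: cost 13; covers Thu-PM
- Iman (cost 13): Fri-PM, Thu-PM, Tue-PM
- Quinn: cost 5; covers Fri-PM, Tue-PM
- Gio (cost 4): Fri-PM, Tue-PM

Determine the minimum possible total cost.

20

The greedy cost-per-new-shift heuristic would pick Gio, Lior, and Farah for 24, but a cheaper cover exists.
Choose Lior and Iman: together they cover Fri-PM, Thu-PM, Tue-PM, Fri-AM — every shift.
Total cost: 7 + 13 = 20.
No cover costs less than 20.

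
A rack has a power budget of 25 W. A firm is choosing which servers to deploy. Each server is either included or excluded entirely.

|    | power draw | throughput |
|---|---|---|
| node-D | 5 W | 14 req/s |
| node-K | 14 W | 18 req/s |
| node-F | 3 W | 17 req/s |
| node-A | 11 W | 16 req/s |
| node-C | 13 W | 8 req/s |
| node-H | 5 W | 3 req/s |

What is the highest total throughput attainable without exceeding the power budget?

Allowing fractional choices, the relaxed optimum would be about 54.7, but servers are indivisible.
node-D + node-F + node-A + node-H: power draw 5 + 3 + 11 + 5 = 24 ≤ 25, throughput 14 + 17 + 16 + 3 = 50.
node-D + node-K + node-F: power draw 5 + 14 + 3 = 22 ≤ 25, throughput 14 + 18 + 17 = 49.
Best is node-D, node-F, node-A, and node-H with total throughput 50.

50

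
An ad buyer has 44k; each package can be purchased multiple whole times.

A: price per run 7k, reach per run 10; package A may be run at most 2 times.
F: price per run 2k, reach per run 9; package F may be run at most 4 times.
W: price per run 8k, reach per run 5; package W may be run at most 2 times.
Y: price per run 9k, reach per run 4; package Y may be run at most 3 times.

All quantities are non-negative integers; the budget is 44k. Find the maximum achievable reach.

66

This is a bounded integer knapsack.
2×A, 4×F, and 2×W: price 38 ≤ 44, reach 2·10 + 4·9 + 2·5 = 66.
2×A, 4×F, 1×W, and 1×Y: price 39 ≤ 44, reach 2·10 + 4·9 + 1·5 + 1·4 = 65.
Best is 66.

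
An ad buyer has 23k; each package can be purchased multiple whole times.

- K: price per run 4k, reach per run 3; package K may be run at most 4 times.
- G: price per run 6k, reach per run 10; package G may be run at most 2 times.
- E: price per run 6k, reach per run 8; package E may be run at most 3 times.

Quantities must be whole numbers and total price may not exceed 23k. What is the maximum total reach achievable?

31

Take 1×K, 2×G, and 1×E: price 22 ≤ 23, reach 1·3 + 2·10 + 1·8 = 31.
G has the best ratio (10/6) and is taken to its limit of 2; remaining capacity is filled optimally with the others.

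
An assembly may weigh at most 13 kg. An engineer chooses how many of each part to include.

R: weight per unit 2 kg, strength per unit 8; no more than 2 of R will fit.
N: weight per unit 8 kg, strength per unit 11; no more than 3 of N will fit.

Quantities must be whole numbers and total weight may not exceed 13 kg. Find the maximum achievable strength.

27

1×R and 1×N: weight 10 ≤ 13, strength 1·8 + 1·11 = 19.
2×R and 1×N: weight 12 ≤ 13, strength 2·8 + 1·11 = 27.
Best is 27.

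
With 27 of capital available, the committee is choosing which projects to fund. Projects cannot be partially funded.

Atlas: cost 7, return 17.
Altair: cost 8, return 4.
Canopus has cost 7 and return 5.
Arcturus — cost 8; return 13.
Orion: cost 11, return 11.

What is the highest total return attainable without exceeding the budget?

41

Allowing fractional choices, the relaxed optimum would be about 41.7, but projects are indivisible.
Atlas + Arcturus + Orion: cost 7 + 8 + 11 = 26 ≤ 27, return 17 + 13 + 11 = 41.
Atlas + Canopus + Arcturus: cost 7 + 7 + 8 = 22 ≤ 27, return 17 + 5 + 13 = 35.
Best is Atlas, Arcturus, and Orion with total return 41.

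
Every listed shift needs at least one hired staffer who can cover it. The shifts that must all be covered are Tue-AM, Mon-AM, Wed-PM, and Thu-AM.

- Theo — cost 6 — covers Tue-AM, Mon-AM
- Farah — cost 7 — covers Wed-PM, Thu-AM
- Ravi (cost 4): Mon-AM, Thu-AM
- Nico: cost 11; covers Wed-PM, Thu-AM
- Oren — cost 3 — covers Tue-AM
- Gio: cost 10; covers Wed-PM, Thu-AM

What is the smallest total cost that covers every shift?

13

This is an integer covering problem.
Choose Theo and Farah: together they cover Tue-AM, Mon-AM, Wed-PM, Thu-AM — every shift.
Total cost: 6 + 7 = 13.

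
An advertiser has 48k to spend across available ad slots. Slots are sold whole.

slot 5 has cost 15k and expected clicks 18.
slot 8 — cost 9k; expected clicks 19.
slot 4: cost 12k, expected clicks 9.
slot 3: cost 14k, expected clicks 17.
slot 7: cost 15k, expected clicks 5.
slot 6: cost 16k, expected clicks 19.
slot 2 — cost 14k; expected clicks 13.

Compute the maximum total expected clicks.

This is an integer program with binary decision variables.
Take slot 5, slot 8, and slot 6: cost 15 + 9 + 16 = 40 ≤ 48, expected clicks 18 + 19 + 19 = 56.
No other feasible combination does better.

56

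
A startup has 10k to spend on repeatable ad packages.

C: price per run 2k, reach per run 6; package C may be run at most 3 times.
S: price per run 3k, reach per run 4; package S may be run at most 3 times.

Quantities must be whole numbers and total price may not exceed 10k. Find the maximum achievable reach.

2×C and 2×S: price 10 ≤ 10, reach 2·6 + 2·4 = 20.
3×C and 1×S: price 9 ≤ 10, reach 3·6 + 1·4 = 22.
Best is 22.

22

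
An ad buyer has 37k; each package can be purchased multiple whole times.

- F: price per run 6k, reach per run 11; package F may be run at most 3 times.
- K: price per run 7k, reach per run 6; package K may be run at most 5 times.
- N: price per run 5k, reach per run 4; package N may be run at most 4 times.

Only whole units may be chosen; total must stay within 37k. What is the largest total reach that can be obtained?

Take 3×F, 2×K, and 1×N: price 37 ≤ 37, reach 3·11 + 2·6 + 1·4 = 49.
F has the best ratio (11/6) and is taken to its limit of 3; remaining capacity is filled optimally with the others.

49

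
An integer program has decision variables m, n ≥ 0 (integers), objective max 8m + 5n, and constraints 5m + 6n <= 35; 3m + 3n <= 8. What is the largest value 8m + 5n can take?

(m,n)=(2,0) is feasible, giving 16.
(m,n)=(1,1) is feasible, giving 13.
(m,n)=(1,0) is feasible, giving 8.
Maximum is 16 at (m,n)=(2,0).

16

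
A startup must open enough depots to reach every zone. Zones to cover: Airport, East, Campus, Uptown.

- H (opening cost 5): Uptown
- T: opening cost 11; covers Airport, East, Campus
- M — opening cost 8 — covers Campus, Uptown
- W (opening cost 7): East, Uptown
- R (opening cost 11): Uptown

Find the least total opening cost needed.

Choose H and T: together they cover Airport, East, Campus, Uptown — every zone.
Total opening cost: 5 + 11 = 16.

16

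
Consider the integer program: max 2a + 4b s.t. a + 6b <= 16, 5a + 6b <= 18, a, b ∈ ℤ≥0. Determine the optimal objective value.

10

(a,b)=(1,2) is feasible, giving 10.
(a,b)=(2,1) is feasible, giving 8.
(a,b)=(0,2) is feasible, giving 8.
(a,b)=(1,1) is feasible, giving 6.
No feasible integer point exceeds 10.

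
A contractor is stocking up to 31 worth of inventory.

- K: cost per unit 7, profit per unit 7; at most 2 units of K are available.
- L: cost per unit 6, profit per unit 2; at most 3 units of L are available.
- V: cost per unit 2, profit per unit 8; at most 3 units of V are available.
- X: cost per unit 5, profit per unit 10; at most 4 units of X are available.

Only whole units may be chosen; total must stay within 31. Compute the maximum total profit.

64

Take 3×V and 4×X: cost 26 ≤ 31, profit 3·8 + 4·10 = 64.
V has the best ratio (8/2) and is taken to its limit of 3; remaining capacity is filled optimally with the others.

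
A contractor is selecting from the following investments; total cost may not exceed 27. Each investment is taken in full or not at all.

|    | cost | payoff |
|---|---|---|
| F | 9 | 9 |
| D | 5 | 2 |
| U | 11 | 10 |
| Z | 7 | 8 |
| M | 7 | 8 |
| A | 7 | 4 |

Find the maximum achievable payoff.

Allowing fractional choices, the relaxed optimum would be about 28.6, but investments are indivisible.
U + Z + M: cost 11 + 7 + 7 = 25 ≤ 27, payoff 10 + 8 + 8 = 26.
F + U + Z: cost 9 + 11 + 7 = 27 ≤ 27, payoff 9 + 10 + 8 = 27.
F + U + M: cost 9 + 11 + 7 = 27 ≤ 27, payoff 9 + 10 + 8 = 27.
The maximum payoff is 27; one optimal choice is F, U, and Z.

27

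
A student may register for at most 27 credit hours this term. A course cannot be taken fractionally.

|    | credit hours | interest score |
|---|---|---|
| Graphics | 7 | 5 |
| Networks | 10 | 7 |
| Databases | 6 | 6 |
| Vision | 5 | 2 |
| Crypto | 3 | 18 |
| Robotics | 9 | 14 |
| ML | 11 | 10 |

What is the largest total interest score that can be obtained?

43

Take Graphics, Databases, Crypto, and Robotics: credit hours 7 + 6 + 3 + 9 = 25 ≤ 27, interest score 5 + 6 + 18 + 14 = 43.
No other feasible combination does better.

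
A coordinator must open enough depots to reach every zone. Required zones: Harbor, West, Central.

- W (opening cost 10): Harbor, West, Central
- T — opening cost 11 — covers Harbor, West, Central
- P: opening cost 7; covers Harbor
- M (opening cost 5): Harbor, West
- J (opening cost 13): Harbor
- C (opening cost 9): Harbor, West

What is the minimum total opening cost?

The greedy cost-per-new-zone heuristic would pick M and W for 15, but a cheaper cover exists.
W alone covers Harbor, West, Central — every zone.
Total opening cost: 10.
No cover costs less than 10.

10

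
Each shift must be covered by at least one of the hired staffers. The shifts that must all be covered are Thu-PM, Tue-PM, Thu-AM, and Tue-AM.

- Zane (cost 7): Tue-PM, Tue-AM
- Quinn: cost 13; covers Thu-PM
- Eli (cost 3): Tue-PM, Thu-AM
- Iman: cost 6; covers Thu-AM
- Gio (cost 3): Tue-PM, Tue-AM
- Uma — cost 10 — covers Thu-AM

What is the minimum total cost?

Choose Quinn, Eli, and Gio: together they cover Thu-PM, Tue-PM, Thu-AM, Tue-AM — every shift.
Total cost: 13 + 3 + 3 = 19.
No cover costs less than 19.

19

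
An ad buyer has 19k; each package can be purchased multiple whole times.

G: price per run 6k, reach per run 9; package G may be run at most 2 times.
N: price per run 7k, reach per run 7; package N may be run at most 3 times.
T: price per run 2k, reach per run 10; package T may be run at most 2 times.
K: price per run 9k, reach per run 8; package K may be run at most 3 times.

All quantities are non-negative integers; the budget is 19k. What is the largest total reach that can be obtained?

38

T has the best ratio (10/2); taking only T gives at most 2×10 = 20 (stopped by the supply cap of 2).
Mixing does better — 2×G and 2×T: price 16 ≤ 19, reach 2·9 + 2·10 = 38.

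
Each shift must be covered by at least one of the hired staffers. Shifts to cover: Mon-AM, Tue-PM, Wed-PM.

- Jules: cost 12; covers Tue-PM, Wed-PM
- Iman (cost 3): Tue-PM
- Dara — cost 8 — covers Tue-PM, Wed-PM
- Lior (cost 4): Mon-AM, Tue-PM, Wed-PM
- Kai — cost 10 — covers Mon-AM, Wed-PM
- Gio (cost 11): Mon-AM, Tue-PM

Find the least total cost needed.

This is an integer covering problem.
Lior alone covers Mon-AM, Tue-PM, Wed-PM — every shift.
Total cost: 4.
No cover costs less than 4.

4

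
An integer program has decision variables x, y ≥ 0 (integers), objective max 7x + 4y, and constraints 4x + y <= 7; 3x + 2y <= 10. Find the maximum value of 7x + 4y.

20

Relaxing integrality, the LP optimum is 20.80 at (x,y) = (0.8, 3.8), which is not an integer point.
(x,y)=(0,5): 4·0+1·5=5≤7, 3·0+2·5=10≤10, objective 20.
(x,y)=(1,3): 4·1+1·3=7≤7, 3·1+2·3=9≤10, objective 19.
(x,y)=(0,4): 4·0+1·4=4≤7, 3·0+2·4=8≤10, objective 16.
Maximum is 20 at (x,y)=(0,5).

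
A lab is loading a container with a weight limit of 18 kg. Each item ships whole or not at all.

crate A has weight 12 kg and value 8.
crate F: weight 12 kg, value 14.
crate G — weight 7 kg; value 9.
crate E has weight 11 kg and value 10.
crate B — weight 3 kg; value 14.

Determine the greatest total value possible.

28

crate F + crate B: weight 12 + 3 = 15 ≤ 18, value 14 + 14 = 28.
crate G + crate B: weight 7 + 3 = 10 ≤ 18, value 9 + 14 = 23.
crate E + crate B: weight 11 + 3 = 14 ≤ 18, value 10 + 14 = 24.
Best is crate F and crate B with total value 28.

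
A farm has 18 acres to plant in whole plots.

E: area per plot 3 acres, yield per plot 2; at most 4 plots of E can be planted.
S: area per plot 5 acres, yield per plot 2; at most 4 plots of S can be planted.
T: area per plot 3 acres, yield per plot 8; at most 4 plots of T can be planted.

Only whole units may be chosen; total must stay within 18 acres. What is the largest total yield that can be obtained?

36

This is a bounded integer knapsack.
Take 2×E and 4×T: area 18 ≤ 18, yield 2·2 + 4·8 = 36.
T has the best ratio (8/3) and is taken to its limit of 4; remaining capacity is filled optimally with the others.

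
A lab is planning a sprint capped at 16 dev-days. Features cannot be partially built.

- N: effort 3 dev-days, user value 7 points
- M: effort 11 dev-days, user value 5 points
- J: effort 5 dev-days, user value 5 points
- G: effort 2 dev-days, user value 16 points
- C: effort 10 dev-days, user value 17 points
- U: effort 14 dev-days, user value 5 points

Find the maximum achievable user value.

40

Take N, G, and C: effort 3 + 2 + 10 = 15 ≤ 16, user value 7 + 16 + 17 = 40.
No other feasible combination does better.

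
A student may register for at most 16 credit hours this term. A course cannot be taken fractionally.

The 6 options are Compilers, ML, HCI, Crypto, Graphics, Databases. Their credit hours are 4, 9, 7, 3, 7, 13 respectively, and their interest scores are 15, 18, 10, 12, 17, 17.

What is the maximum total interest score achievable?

Allowing fractional choices, the relaxed optimum would be about 48.0, but courses are indivisible.
Compilers + Crypto + Graphics: credit hours 4 + 3 + 7 = 14 ≤ 16, interest score 15 + 12 + 17 = 44.
Compilers + ML + Crypto: credit hours 4 + 9 + 3 = 16 ≤ 16, interest score 15 + 18 + 12 = 45.
Best is Compilers, ML, and Crypto with total interest score 45.

45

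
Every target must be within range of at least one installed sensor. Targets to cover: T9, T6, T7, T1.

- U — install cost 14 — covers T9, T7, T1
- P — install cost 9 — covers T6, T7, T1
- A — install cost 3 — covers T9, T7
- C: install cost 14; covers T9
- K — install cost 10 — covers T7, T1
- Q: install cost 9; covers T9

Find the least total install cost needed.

This is an integer covering problem.
Choose P and A: together they cover T9, T6, T7, T1 — every target.
Total install cost: 9 + 3 = 12.

12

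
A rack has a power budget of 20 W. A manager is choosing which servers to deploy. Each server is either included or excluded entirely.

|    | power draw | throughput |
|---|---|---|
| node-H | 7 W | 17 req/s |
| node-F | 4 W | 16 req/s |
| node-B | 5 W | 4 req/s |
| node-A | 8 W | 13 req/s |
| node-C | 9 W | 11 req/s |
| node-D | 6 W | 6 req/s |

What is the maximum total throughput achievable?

node-H + node-F + node-C: power draw 7 + 4 + 9 = 20 ≤ 20, throughput 17 + 16 + 11 = 44.
node-H + node-F + node-D: power draw 7 + 4 + 6 = 17 ≤ 20, throughput 17 + 16 + 6 = 39.
node-H + node-F + node-A: power draw 7 + 4 + 8 = 19 ≤ 20, throughput 17 + 16 + 13 = 46.
Best is node-H, node-F, and node-A with total throughput 46.

46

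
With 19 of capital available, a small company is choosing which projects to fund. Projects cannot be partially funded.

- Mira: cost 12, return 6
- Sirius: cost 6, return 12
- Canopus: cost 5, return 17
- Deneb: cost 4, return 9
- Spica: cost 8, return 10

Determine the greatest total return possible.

39

Allowing fractional choices, the relaxed optimum would be about 43.0, but projects are indivisible.
Canopus + Deneb + Spica: cost 5 + 4 + 8 = 17 ≤ 19, return 17 + 9 + 10 = 36.
Sirius + Canopus + Spica: cost 6 + 5 + 8 = 19 ≤ 19, return 12 + 17 + 10 = 39.
Sirius + Canopus + Deneb: cost 6 + 5 + 4 = 15 ≤ 19, return 12 + 17 + 9 = 38.
Best is Sirius, Canopus, and Spica with total return 39.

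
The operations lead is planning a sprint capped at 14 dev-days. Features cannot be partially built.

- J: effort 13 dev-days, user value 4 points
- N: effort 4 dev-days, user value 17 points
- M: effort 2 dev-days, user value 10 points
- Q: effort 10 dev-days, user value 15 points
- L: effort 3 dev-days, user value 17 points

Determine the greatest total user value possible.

N + L: effort 4 + 3 = 7 ≤ 14, user value 17 + 17 = 34.
N + M + L: effort 4 + 2 + 3 = 9 ≤ 14, user value 17 + 10 + 17 = 44.
Best is N, M, and L with total user value 44.

44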